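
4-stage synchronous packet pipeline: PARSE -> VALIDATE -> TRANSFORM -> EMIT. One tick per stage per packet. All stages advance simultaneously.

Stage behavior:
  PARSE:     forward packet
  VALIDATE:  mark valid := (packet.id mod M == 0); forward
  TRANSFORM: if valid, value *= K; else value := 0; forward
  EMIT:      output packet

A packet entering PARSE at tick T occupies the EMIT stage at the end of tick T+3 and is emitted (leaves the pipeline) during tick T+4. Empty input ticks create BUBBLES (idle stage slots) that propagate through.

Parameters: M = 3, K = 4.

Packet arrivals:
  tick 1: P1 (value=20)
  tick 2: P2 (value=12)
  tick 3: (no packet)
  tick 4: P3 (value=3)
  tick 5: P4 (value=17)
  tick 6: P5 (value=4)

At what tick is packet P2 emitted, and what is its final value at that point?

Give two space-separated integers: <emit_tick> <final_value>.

Answer: 6 0

Derivation:
Tick 1: [PARSE:P1(v=20,ok=F), VALIDATE:-, TRANSFORM:-, EMIT:-] out:-; in:P1
Tick 2: [PARSE:P2(v=12,ok=F), VALIDATE:P1(v=20,ok=F), TRANSFORM:-, EMIT:-] out:-; in:P2
Tick 3: [PARSE:-, VALIDATE:P2(v=12,ok=F), TRANSFORM:P1(v=0,ok=F), EMIT:-] out:-; in:-
Tick 4: [PARSE:P3(v=3,ok=F), VALIDATE:-, TRANSFORM:P2(v=0,ok=F), EMIT:P1(v=0,ok=F)] out:-; in:P3
Tick 5: [PARSE:P4(v=17,ok=F), VALIDATE:P3(v=3,ok=T), TRANSFORM:-, EMIT:P2(v=0,ok=F)] out:P1(v=0); in:P4
Tick 6: [PARSE:P5(v=4,ok=F), VALIDATE:P4(v=17,ok=F), TRANSFORM:P3(v=12,ok=T), EMIT:-] out:P2(v=0); in:P5
Tick 7: [PARSE:-, VALIDATE:P5(v=4,ok=F), TRANSFORM:P4(v=0,ok=F), EMIT:P3(v=12,ok=T)] out:-; in:-
Tick 8: [PARSE:-, VALIDATE:-, TRANSFORM:P5(v=0,ok=F), EMIT:P4(v=0,ok=F)] out:P3(v=12); in:-
Tick 9: [PARSE:-, VALIDATE:-, TRANSFORM:-, EMIT:P5(v=0,ok=F)] out:P4(v=0); in:-
Tick 10: [PARSE:-, VALIDATE:-, TRANSFORM:-, EMIT:-] out:P5(v=0); in:-
P2: arrives tick 2, valid=False (id=2, id%3=2), emit tick 6, final value 0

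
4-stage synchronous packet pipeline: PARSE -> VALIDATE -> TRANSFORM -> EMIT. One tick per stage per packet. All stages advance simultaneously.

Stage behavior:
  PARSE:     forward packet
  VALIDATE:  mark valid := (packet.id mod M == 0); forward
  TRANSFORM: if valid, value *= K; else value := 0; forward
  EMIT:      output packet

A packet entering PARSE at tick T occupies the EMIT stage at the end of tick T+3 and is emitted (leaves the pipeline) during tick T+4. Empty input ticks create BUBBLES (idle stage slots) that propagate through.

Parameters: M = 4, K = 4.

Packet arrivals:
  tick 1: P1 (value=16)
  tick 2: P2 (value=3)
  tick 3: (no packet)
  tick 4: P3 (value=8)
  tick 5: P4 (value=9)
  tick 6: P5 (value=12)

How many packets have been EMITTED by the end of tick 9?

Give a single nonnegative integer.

Answer: 4

Derivation:
Tick 1: [PARSE:P1(v=16,ok=F), VALIDATE:-, TRANSFORM:-, EMIT:-] out:-; in:P1
Tick 2: [PARSE:P2(v=3,ok=F), VALIDATE:P1(v=16,ok=F), TRANSFORM:-, EMIT:-] out:-; in:P2
Tick 3: [PARSE:-, VALIDATE:P2(v=3,ok=F), TRANSFORM:P1(v=0,ok=F), EMIT:-] out:-; in:-
Tick 4: [PARSE:P3(v=8,ok=F), VALIDATE:-, TRANSFORM:P2(v=0,ok=F), EMIT:P1(v=0,ok=F)] out:-; in:P3
Tick 5: [PARSE:P4(v=9,ok=F), VALIDATE:P3(v=8,ok=F), TRANSFORM:-, EMIT:P2(v=0,ok=F)] out:P1(v=0); in:P4
Tick 6: [PARSE:P5(v=12,ok=F), VALIDATE:P4(v=9,ok=T), TRANSFORM:P3(v=0,ok=F), EMIT:-] out:P2(v=0); in:P5
Tick 7: [PARSE:-, VALIDATE:P5(v=12,ok=F), TRANSFORM:P4(v=36,ok=T), EMIT:P3(v=0,ok=F)] out:-; in:-
Tick 8: [PARSE:-, VALIDATE:-, TRANSFORM:P5(v=0,ok=F), EMIT:P4(v=36,ok=T)] out:P3(v=0); in:-
Tick 9: [PARSE:-, VALIDATE:-, TRANSFORM:-, EMIT:P5(v=0,ok=F)] out:P4(v=36); in:-
Emitted by tick 9: ['P1', 'P2', 'P3', 'P4']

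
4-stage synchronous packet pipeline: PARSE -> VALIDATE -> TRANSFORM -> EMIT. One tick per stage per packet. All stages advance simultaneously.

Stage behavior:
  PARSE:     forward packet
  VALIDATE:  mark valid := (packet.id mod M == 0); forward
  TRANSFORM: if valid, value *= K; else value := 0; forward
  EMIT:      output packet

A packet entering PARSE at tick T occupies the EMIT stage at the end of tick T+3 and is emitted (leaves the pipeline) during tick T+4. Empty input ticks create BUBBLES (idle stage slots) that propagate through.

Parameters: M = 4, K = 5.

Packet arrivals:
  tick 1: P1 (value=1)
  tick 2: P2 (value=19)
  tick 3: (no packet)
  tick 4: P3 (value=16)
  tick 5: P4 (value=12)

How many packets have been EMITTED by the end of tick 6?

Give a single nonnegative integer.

Answer: 2

Derivation:
Tick 1: [PARSE:P1(v=1,ok=F), VALIDATE:-, TRANSFORM:-, EMIT:-] out:-; in:P1
Tick 2: [PARSE:P2(v=19,ok=F), VALIDATE:P1(v=1,ok=F), TRANSFORM:-, EMIT:-] out:-; in:P2
Tick 3: [PARSE:-, VALIDATE:P2(v=19,ok=F), TRANSFORM:P1(v=0,ok=F), EMIT:-] out:-; in:-
Tick 4: [PARSE:P3(v=16,ok=F), VALIDATE:-, TRANSFORM:P2(v=0,ok=F), EMIT:P1(v=0,ok=F)] out:-; in:P3
Tick 5: [PARSE:P4(v=12,ok=F), VALIDATE:P3(v=16,ok=F), TRANSFORM:-, EMIT:P2(v=0,ok=F)] out:P1(v=0); in:P4
Tick 6: [PARSE:-, VALIDATE:P4(v=12,ok=T), TRANSFORM:P3(v=0,ok=F), EMIT:-] out:P2(v=0); in:-
Emitted by tick 6: ['P1', 'P2']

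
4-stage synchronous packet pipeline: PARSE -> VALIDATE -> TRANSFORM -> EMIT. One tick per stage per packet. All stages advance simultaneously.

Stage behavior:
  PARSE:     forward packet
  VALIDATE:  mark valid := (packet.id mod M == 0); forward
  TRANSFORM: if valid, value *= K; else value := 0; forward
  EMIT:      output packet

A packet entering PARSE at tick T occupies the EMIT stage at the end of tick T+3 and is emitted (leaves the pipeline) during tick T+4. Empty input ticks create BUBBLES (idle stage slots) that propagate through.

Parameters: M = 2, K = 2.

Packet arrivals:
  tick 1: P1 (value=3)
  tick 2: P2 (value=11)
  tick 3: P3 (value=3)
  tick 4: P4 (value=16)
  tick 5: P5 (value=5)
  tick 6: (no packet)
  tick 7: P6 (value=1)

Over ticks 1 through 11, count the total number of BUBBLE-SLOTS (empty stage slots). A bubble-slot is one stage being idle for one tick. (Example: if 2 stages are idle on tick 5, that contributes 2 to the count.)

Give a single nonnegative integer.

Answer: 20

Derivation:
Tick 1: [PARSE:P1(v=3,ok=F), VALIDATE:-, TRANSFORM:-, EMIT:-] out:-; bubbles=3
Tick 2: [PARSE:P2(v=11,ok=F), VALIDATE:P1(v=3,ok=F), TRANSFORM:-, EMIT:-] out:-; bubbles=2
Tick 3: [PARSE:P3(v=3,ok=F), VALIDATE:P2(v=11,ok=T), TRANSFORM:P1(v=0,ok=F), EMIT:-] out:-; bubbles=1
Tick 4: [PARSE:P4(v=16,ok=F), VALIDATE:P3(v=3,ok=F), TRANSFORM:P2(v=22,ok=T), EMIT:P1(v=0,ok=F)] out:-; bubbles=0
Tick 5: [PARSE:P5(v=5,ok=F), VALIDATE:P4(v=16,ok=T), TRANSFORM:P3(v=0,ok=F), EMIT:P2(v=22,ok=T)] out:P1(v=0); bubbles=0
Tick 6: [PARSE:-, VALIDATE:P5(v=5,ok=F), TRANSFORM:P4(v=32,ok=T), EMIT:P3(v=0,ok=F)] out:P2(v=22); bubbles=1
Tick 7: [PARSE:P6(v=1,ok=F), VALIDATE:-, TRANSFORM:P5(v=0,ok=F), EMIT:P4(v=32,ok=T)] out:P3(v=0); bubbles=1
Tick 8: [PARSE:-, VALIDATE:P6(v=1,ok=T), TRANSFORM:-, EMIT:P5(v=0,ok=F)] out:P4(v=32); bubbles=2
Tick 9: [PARSE:-, VALIDATE:-, TRANSFORM:P6(v=2,ok=T), EMIT:-] out:P5(v=0); bubbles=3
Tick 10: [PARSE:-, VALIDATE:-, TRANSFORM:-, EMIT:P6(v=2,ok=T)] out:-; bubbles=3
Tick 11: [PARSE:-, VALIDATE:-, TRANSFORM:-, EMIT:-] out:P6(v=2); bubbles=4
Total bubble-slots: 20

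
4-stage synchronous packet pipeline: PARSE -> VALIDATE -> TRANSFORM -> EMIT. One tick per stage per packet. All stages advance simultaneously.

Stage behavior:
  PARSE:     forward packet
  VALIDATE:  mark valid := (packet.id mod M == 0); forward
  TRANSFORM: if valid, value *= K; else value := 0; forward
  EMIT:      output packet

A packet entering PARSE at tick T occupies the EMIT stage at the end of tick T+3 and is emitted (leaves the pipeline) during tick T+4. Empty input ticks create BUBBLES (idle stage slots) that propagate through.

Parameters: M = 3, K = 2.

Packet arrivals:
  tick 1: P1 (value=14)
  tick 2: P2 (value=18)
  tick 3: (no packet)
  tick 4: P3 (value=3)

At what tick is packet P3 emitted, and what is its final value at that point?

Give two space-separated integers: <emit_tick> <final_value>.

Tick 1: [PARSE:P1(v=14,ok=F), VALIDATE:-, TRANSFORM:-, EMIT:-] out:-; in:P1
Tick 2: [PARSE:P2(v=18,ok=F), VALIDATE:P1(v=14,ok=F), TRANSFORM:-, EMIT:-] out:-; in:P2
Tick 3: [PARSE:-, VALIDATE:P2(v=18,ok=F), TRANSFORM:P1(v=0,ok=F), EMIT:-] out:-; in:-
Tick 4: [PARSE:P3(v=3,ok=F), VALIDATE:-, TRANSFORM:P2(v=0,ok=F), EMIT:P1(v=0,ok=F)] out:-; in:P3
Tick 5: [PARSE:-, VALIDATE:P3(v=3,ok=T), TRANSFORM:-, EMIT:P2(v=0,ok=F)] out:P1(v=0); in:-
Tick 6: [PARSE:-, VALIDATE:-, TRANSFORM:P3(v=6,ok=T), EMIT:-] out:P2(v=0); in:-
Tick 7: [PARSE:-, VALIDATE:-, TRANSFORM:-, EMIT:P3(v=6,ok=T)] out:-; in:-
Tick 8: [PARSE:-, VALIDATE:-, TRANSFORM:-, EMIT:-] out:P3(v=6); in:-
P3: arrives tick 4, valid=True (id=3, id%3=0), emit tick 8, final value 6

Answer: 8 6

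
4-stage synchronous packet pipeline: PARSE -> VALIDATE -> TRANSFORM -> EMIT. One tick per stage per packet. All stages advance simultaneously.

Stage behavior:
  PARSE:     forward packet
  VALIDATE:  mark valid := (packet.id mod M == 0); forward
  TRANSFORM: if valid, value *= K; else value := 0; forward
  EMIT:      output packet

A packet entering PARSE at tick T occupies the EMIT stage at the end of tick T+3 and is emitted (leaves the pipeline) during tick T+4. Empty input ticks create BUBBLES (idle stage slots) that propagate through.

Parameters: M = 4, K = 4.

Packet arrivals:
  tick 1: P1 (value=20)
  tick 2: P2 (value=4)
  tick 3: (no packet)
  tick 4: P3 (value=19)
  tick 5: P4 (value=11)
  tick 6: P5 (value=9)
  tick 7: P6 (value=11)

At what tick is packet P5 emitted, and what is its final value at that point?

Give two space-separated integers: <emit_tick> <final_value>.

Tick 1: [PARSE:P1(v=20,ok=F), VALIDATE:-, TRANSFORM:-, EMIT:-] out:-; in:P1
Tick 2: [PARSE:P2(v=4,ok=F), VALIDATE:P1(v=20,ok=F), TRANSFORM:-, EMIT:-] out:-; in:P2
Tick 3: [PARSE:-, VALIDATE:P2(v=4,ok=F), TRANSFORM:P1(v=0,ok=F), EMIT:-] out:-; in:-
Tick 4: [PARSE:P3(v=19,ok=F), VALIDATE:-, TRANSFORM:P2(v=0,ok=F), EMIT:P1(v=0,ok=F)] out:-; in:P3
Tick 5: [PARSE:P4(v=11,ok=F), VALIDATE:P3(v=19,ok=F), TRANSFORM:-, EMIT:P2(v=0,ok=F)] out:P1(v=0); in:P4
Tick 6: [PARSE:P5(v=9,ok=F), VALIDATE:P4(v=11,ok=T), TRANSFORM:P3(v=0,ok=F), EMIT:-] out:P2(v=0); in:P5
Tick 7: [PARSE:P6(v=11,ok=F), VALIDATE:P5(v=9,ok=F), TRANSFORM:P4(v=44,ok=T), EMIT:P3(v=0,ok=F)] out:-; in:P6
Tick 8: [PARSE:-, VALIDATE:P6(v=11,ok=F), TRANSFORM:P5(v=0,ok=F), EMIT:P4(v=44,ok=T)] out:P3(v=0); in:-
Tick 9: [PARSE:-, VALIDATE:-, TRANSFORM:P6(v=0,ok=F), EMIT:P5(v=0,ok=F)] out:P4(v=44); in:-
Tick 10: [PARSE:-, VALIDATE:-, TRANSFORM:-, EMIT:P6(v=0,ok=F)] out:P5(v=0); in:-
Tick 11: [PARSE:-, VALIDATE:-, TRANSFORM:-, EMIT:-] out:P6(v=0); in:-
P5: arrives tick 6, valid=False (id=5, id%4=1), emit tick 10, final value 0

Answer: 10 0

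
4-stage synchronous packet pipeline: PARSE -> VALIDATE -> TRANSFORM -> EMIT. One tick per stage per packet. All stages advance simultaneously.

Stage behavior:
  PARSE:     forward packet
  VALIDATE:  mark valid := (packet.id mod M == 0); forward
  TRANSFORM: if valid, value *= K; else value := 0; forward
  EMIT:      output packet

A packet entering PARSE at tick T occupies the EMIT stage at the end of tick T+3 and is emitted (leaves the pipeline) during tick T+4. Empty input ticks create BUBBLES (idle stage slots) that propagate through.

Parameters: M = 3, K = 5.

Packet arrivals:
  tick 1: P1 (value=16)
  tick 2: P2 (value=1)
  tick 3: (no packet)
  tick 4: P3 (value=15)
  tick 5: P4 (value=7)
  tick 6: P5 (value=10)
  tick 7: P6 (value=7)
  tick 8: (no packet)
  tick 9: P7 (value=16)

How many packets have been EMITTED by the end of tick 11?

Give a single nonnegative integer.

Tick 1: [PARSE:P1(v=16,ok=F), VALIDATE:-, TRANSFORM:-, EMIT:-] out:-; in:P1
Tick 2: [PARSE:P2(v=1,ok=F), VALIDATE:P1(v=16,ok=F), TRANSFORM:-, EMIT:-] out:-; in:P2
Tick 3: [PARSE:-, VALIDATE:P2(v=1,ok=F), TRANSFORM:P1(v=0,ok=F), EMIT:-] out:-; in:-
Tick 4: [PARSE:P3(v=15,ok=F), VALIDATE:-, TRANSFORM:P2(v=0,ok=F), EMIT:P1(v=0,ok=F)] out:-; in:P3
Tick 5: [PARSE:P4(v=7,ok=F), VALIDATE:P3(v=15,ok=T), TRANSFORM:-, EMIT:P2(v=0,ok=F)] out:P1(v=0); in:P4
Tick 6: [PARSE:P5(v=10,ok=F), VALIDATE:P4(v=7,ok=F), TRANSFORM:P3(v=75,ok=T), EMIT:-] out:P2(v=0); in:P5
Tick 7: [PARSE:P6(v=7,ok=F), VALIDATE:P5(v=10,ok=F), TRANSFORM:P4(v=0,ok=F), EMIT:P3(v=75,ok=T)] out:-; in:P6
Tick 8: [PARSE:-, VALIDATE:P6(v=7,ok=T), TRANSFORM:P5(v=0,ok=F), EMIT:P4(v=0,ok=F)] out:P3(v=75); in:-
Tick 9: [PARSE:P7(v=16,ok=F), VALIDATE:-, TRANSFORM:P6(v=35,ok=T), EMIT:P5(v=0,ok=F)] out:P4(v=0); in:P7
Tick 10: [PARSE:-, VALIDATE:P7(v=16,ok=F), TRANSFORM:-, EMIT:P6(v=35,ok=T)] out:P5(v=0); in:-
Tick 11: [PARSE:-, VALIDATE:-, TRANSFORM:P7(v=0,ok=F), EMIT:-] out:P6(v=35); in:-
Emitted by tick 11: ['P1', 'P2', 'P3', 'P4', 'P5', 'P6']

Answer: 6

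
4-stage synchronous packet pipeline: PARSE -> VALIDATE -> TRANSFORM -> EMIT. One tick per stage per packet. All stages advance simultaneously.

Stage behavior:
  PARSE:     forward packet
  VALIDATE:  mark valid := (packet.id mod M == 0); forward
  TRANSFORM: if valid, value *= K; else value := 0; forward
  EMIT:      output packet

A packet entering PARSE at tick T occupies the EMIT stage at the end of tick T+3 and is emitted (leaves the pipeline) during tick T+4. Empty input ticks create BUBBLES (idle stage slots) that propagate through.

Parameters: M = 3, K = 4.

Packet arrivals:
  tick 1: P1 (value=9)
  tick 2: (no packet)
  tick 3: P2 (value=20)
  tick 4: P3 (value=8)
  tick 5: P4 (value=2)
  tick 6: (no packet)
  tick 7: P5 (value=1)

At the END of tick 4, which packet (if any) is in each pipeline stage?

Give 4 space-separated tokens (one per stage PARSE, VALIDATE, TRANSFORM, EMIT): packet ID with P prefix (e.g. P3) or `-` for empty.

Tick 1: [PARSE:P1(v=9,ok=F), VALIDATE:-, TRANSFORM:-, EMIT:-] out:-; in:P1
Tick 2: [PARSE:-, VALIDATE:P1(v=9,ok=F), TRANSFORM:-, EMIT:-] out:-; in:-
Tick 3: [PARSE:P2(v=20,ok=F), VALIDATE:-, TRANSFORM:P1(v=0,ok=F), EMIT:-] out:-; in:P2
Tick 4: [PARSE:P3(v=8,ok=F), VALIDATE:P2(v=20,ok=F), TRANSFORM:-, EMIT:P1(v=0,ok=F)] out:-; in:P3
At end of tick 4: ['P3', 'P2', '-', 'P1']

Answer: P3 P2 - P1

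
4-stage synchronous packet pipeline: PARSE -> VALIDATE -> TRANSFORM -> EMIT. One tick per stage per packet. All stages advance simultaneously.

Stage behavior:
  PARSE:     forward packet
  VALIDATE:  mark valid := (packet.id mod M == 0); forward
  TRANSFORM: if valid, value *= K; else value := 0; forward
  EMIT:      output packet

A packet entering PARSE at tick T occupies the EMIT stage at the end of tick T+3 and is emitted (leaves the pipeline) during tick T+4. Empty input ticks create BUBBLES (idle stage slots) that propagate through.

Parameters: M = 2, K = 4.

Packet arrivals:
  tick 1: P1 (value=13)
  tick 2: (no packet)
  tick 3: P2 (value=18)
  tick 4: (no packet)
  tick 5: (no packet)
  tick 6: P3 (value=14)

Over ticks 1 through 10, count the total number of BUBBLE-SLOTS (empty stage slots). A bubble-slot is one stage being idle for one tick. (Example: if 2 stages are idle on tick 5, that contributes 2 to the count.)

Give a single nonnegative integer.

Tick 1: [PARSE:P1(v=13,ok=F), VALIDATE:-, TRANSFORM:-, EMIT:-] out:-; bubbles=3
Tick 2: [PARSE:-, VALIDATE:P1(v=13,ok=F), TRANSFORM:-, EMIT:-] out:-; bubbles=3
Tick 3: [PARSE:P2(v=18,ok=F), VALIDATE:-, TRANSFORM:P1(v=0,ok=F), EMIT:-] out:-; bubbles=2
Tick 4: [PARSE:-, VALIDATE:P2(v=18,ok=T), TRANSFORM:-, EMIT:P1(v=0,ok=F)] out:-; bubbles=2
Tick 5: [PARSE:-, VALIDATE:-, TRANSFORM:P2(v=72,ok=T), EMIT:-] out:P1(v=0); bubbles=3
Tick 6: [PARSE:P3(v=14,ok=F), VALIDATE:-, TRANSFORM:-, EMIT:P2(v=72,ok=T)] out:-; bubbles=2
Tick 7: [PARSE:-, VALIDATE:P3(v=14,ok=F), TRANSFORM:-, EMIT:-] out:P2(v=72); bubbles=3
Tick 8: [PARSE:-, VALIDATE:-, TRANSFORM:P3(v=0,ok=F), EMIT:-] out:-; bubbles=3
Tick 9: [PARSE:-, VALIDATE:-, TRANSFORM:-, EMIT:P3(v=0,ok=F)] out:-; bubbles=3
Tick 10: [PARSE:-, VALIDATE:-, TRANSFORM:-, EMIT:-] out:P3(v=0); bubbles=4
Total bubble-slots: 28

Answer: 28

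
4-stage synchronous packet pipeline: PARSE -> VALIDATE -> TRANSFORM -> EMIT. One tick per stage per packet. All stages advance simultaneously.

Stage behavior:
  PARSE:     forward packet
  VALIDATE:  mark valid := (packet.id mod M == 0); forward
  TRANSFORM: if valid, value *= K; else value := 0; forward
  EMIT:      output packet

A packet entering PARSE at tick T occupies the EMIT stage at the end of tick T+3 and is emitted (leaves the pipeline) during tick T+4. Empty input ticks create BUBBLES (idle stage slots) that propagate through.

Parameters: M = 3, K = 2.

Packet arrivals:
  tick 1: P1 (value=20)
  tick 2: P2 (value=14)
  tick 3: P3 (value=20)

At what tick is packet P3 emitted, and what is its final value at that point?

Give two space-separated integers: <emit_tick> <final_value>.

Tick 1: [PARSE:P1(v=20,ok=F), VALIDATE:-, TRANSFORM:-, EMIT:-] out:-; in:P1
Tick 2: [PARSE:P2(v=14,ok=F), VALIDATE:P1(v=20,ok=F), TRANSFORM:-, EMIT:-] out:-; in:P2
Tick 3: [PARSE:P3(v=20,ok=F), VALIDATE:P2(v=14,ok=F), TRANSFORM:P1(v=0,ok=F), EMIT:-] out:-; in:P3
Tick 4: [PARSE:-, VALIDATE:P3(v=20,ok=T), TRANSFORM:P2(v=0,ok=F), EMIT:P1(v=0,ok=F)] out:-; in:-
Tick 5: [PARSE:-, VALIDATE:-, TRANSFORM:P3(v=40,ok=T), EMIT:P2(v=0,ok=F)] out:P1(v=0); in:-
Tick 6: [PARSE:-, VALIDATE:-, TRANSFORM:-, EMIT:P3(v=40,ok=T)] out:P2(v=0); in:-
Tick 7: [PARSE:-, VALIDATE:-, TRANSFORM:-, EMIT:-] out:P3(v=40); in:-
P3: arrives tick 3, valid=True (id=3, id%3=0), emit tick 7, final value 40

Answer: 7 40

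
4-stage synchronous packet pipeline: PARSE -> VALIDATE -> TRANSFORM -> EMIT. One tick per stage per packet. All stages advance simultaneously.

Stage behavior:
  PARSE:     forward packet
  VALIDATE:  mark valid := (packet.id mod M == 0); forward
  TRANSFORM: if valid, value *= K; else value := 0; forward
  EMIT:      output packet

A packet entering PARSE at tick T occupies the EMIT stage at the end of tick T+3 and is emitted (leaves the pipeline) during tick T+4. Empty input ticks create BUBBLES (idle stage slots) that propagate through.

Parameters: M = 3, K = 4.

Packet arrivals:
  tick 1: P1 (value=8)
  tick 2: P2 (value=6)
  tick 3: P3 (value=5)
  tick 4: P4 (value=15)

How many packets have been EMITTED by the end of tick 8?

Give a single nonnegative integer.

Tick 1: [PARSE:P1(v=8,ok=F), VALIDATE:-, TRANSFORM:-, EMIT:-] out:-; in:P1
Tick 2: [PARSE:P2(v=6,ok=F), VALIDATE:P1(v=8,ok=F), TRANSFORM:-, EMIT:-] out:-; in:P2
Tick 3: [PARSE:P3(v=5,ok=F), VALIDATE:P2(v=6,ok=F), TRANSFORM:P1(v=0,ok=F), EMIT:-] out:-; in:P3
Tick 4: [PARSE:P4(v=15,ok=F), VALIDATE:P3(v=5,ok=T), TRANSFORM:P2(v=0,ok=F), EMIT:P1(v=0,ok=F)] out:-; in:P4
Tick 5: [PARSE:-, VALIDATE:P4(v=15,ok=F), TRANSFORM:P3(v=20,ok=T), EMIT:P2(v=0,ok=F)] out:P1(v=0); in:-
Tick 6: [PARSE:-, VALIDATE:-, TRANSFORM:P4(v=0,ok=F), EMIT:P3(v=20,ok=T)] out:P2(v=0); in:-
Tick 7: [PARSE:-, VALIDATE:-, TRANSFORM:-, EMIT:P4(v=0,ok=F)] out:P3(v=20); in:-
Tick 8: [PARSE:-, VALIDATE:-, TRANSFORM:-, EMIT:-] out:P4(v=0); in:-
Emitted by tick 8: ['P1', 'P2', 'P3', 'P4']

Answer: 4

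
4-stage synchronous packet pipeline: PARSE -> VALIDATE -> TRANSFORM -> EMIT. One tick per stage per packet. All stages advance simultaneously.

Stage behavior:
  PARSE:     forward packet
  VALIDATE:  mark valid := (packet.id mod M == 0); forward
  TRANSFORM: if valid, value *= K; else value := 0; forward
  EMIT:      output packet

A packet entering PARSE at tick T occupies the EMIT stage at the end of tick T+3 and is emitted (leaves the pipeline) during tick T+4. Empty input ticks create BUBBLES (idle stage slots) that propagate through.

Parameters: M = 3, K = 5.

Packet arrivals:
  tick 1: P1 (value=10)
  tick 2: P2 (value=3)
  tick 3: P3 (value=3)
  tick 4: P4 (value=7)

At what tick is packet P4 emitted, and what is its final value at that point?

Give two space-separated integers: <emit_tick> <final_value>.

Tick 1: [PARSE:P1(v=10,ok=F), VALIDATE:-, TRANSFORM:-, EMIT:-] out:-; in:P1
Tick 2: [PARSE:P2(v=3,ok=F), VALIDATE:P1(v=10,ok=F), TRANSFORM:-, EMIT:-] out:-; in:P2
Tick 3: [PARSE:P3(v=3,ok=F), VALIDATE:P2(v=3,ok=F), TRANSFORM:P1(v=0,ok=F), EMIT:-] out:-; in:P3
Tick 4: [PARSE:P4(v=7,ok=F), VALIDATE:P3(v=3,ok=T), TRANSFORM:P2(v=0,ok=F), EMIT:P1(v=0,ok=F)] out:-; in:P4
Tick 5: [PARSE:-, VALIDATE:P4(v=7,ok=F), TRANSFORM:P3(v=15,ok=T), EMIT:P2(v=0,ok=F)] out:P1(v=0); in:-
Tick 6: [PARSE:-, VALIDATE:-, TRANSFORM:P4(v=0,ok=F), EMIT:P3(v=15,ok=T)] out:P2(v=0); in:-
Tick 7: [PARSE:-, VALIDATE:-, TRANSFORM:-, EMIT:P4(v=0,ok=F)] out:P3(v=15); in:-
Tick 8: [PARSE:-, VALIDATE:-, TRANSFORM:-, EMIT:-] out:P4(v=0); in:-
P4: arrives tick 4, valid=False (id=4, id%3=1), emit tick 8, final value 0

Answer: 8 0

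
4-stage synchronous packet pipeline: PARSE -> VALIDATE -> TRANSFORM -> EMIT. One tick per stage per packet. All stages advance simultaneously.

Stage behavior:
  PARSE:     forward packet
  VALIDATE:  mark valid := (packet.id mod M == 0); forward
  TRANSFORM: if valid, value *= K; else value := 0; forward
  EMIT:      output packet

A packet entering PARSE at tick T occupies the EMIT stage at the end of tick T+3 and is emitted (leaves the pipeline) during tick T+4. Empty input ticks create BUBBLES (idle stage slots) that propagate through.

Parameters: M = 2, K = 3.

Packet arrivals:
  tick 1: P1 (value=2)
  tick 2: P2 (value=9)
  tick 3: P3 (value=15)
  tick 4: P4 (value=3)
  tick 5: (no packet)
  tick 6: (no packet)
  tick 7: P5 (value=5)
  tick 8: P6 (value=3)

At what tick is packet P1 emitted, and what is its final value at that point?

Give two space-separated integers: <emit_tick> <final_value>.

Tick 1: [PARSE:P1(v=2,ok=F), VALIDATE:-, TRANSFORM:-, EMIT:-] out:-; in:P1
Tick 2: [PARSE:P2(v=9,ok=F), VALIDATE:P1(v=2,ok=F), TRANSFORM:-, EMIT:-] out:-; in:P2
Tick 3: [PARSE:P3(v=15,ok=F), VALIDATE:P2(v=9,ok=T), TRANSFORM:P1(v=0,ok=F), EMIT:-] out:-; in:P3
Tick 4: [PARSE:P4(v=3,ok=F), VALIDATE:P3(v=15,ok=F), TRANSFORM:P2(v=27,ok=T), EMIT:P1(v=0,ok=F)] out:-; in:P4
Tick 5: [PARSE:-, VALIDATE:P4(v=3,ok=T), TRANSFORM:P3(v=0,ok=F), EMIT:P2(v=27,ok=T)] out:P1(v=0); in:-
Tick 6: [PARSE:-, VALIDATE:-, TRANSFORM:P4(v=9,ok=T), EMIT:P3(v=0,ok=F)] out:P2(v=27); in:-
Tick 7: [PARSE:P5(v=5,ok=F), VALIDATE:-, TRANSFORM:-, EMIT:P4(v=9,ok=T)] out:P3(v=0); in:P5
Tick 8: [PARSE:P6(v=3,ok=F), VALIDATE:P5(v=5,ok=F), TRANSFORM:-, EMIT:-] out:P4(v=9); in:P6
Tick 9: [PARSE:-, VALIDATE:P6(v=3,ok=T), TRANSFORM:P5(v=0,ok=F), EMIT:-] out:-; in:-
Tick 10: [PARSE:-, VALIDATE:-, TRANSFORM:P6(v=9,ok=T), EMIT:P5(v=0,ok=F)] out:-; in:-
Tick 11: [PARSE:-, VALIDATE:-, TRANSFORM:-, EMIT:P6(v=9,ok=T)] out:P5(v=0); in:-
Tick 12: [PARSE:-, VALIDATE:-, TRANSFORM:-, EMIT:-] out:P6(v=9); in:-
P1: arrives tick 1, valid=False (id=1, id%2=1), emit tick 5, final value 0

Answer: 5 0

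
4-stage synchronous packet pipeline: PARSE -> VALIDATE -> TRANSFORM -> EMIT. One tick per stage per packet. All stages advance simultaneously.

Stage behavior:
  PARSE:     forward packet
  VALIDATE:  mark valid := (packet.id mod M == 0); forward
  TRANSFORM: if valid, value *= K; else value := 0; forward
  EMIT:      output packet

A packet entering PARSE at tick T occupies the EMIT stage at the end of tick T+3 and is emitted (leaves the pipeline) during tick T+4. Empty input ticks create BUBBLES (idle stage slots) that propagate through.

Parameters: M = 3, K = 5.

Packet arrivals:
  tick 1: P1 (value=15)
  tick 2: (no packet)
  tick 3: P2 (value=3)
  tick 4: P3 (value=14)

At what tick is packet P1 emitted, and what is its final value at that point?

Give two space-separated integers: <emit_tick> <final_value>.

Tick 1: [PARSE:P1(v=15,ok=F), VALIDATE:-, TRANSFORM:-, EMIT:-] out:-; in:P1
Tick 2: [PARSE:-, VALIDATE:P1(v=15,ok=F), TRANSFORM:-, EMIT:-] out:-; in:-
Tick 3: [PARSE:P2(v=3,ok=F), VALIDATE:-, TRANSFORM:P1(v=0,ok=F), EMIT:-] out:-; in:P2
Tick 4: [PARSE:P3(v=14,ok=F), VALIDATE:P2(v=3,ok=F), TRANSFORM:-, EMIT:P1(v=0,ok=F)] out:-; in:P3
Tick 5: [PARSE:-, VALIDATE:P3(v=14,ok=T), TRANSFORM:P2(v=0,ok=F), EMIT:-] out:P1(v=0); in:-
Tick 6: [PARSE:-, VALIDATE:-, TRANSFORM:P3(v=70,ok=T), EMIT:P2(v=0,ok=F)] out:-; in:-
Tick 7: [PARSE:-, VALIDATE:-, TRANSFORM:-, EMIT:P3(v=70,ok=T)] out:P2(v=0); in:-
Tick 8: [PARSE:-, VALIDATE:-, TRANSFORM:-, EMIT:-] out:P3(v=70); in:-
P1: arrives tick 1, valid=False (id=1, id%3=1), emit tick 5, final value 0

Answer: 5 0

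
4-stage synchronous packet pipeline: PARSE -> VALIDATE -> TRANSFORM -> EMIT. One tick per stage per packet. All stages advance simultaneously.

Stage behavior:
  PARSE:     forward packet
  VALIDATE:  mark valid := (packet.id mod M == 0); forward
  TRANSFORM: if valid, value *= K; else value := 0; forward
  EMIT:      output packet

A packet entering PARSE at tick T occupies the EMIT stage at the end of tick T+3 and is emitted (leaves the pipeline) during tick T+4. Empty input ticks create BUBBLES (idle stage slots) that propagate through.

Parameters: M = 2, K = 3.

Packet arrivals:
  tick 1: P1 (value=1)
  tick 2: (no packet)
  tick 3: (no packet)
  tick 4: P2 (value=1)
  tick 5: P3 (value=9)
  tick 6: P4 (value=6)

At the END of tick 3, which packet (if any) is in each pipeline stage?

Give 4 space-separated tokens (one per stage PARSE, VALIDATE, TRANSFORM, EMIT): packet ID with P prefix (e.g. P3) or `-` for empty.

Tick 1: [PARSE:P1(v=1,ok=F), VALIDATE:-, TRANSFORM:-, EMIT:-] out:-; in:P1
Tick 2: [PARSE:-, VALIDATE:P1(v=1,ok=F), TRANSFORM:-, EMIT:-] out:-; in:-
Tick 3: [PARSE:-, VALIDATE:-, TRANSFORM:P1(v=0,ok=F), EMIT:-] out:-; in:-
At end of tick 3: ['-', '-', 'P1', '-']

Answer: - - P1 -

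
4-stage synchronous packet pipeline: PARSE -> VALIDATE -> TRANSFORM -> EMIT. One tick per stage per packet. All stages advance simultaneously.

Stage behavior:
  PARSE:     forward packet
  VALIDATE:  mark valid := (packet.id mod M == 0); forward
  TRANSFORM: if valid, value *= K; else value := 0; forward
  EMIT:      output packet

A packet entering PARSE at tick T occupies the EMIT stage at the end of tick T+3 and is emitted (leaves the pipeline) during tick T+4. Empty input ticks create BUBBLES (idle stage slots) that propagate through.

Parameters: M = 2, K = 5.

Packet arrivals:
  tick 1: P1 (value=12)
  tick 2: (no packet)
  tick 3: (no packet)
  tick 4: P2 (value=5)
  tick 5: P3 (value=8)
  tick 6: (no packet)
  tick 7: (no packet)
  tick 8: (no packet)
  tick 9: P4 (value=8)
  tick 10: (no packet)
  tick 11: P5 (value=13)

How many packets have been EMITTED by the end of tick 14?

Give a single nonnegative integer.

Answer: 4

Derivation:
Tick 1: [PARSE:P1(v=12,ok=F), VALIDATE:-, TRANSFORM:-, EMIT:-] out:-; in:P1
Tick 2: [PARSE:-, VALIDATE:P1(v=12,ok=F), TRANSFORM:-, EMIT:-] out:-; in:-
Tick 3: [PARSE:-, VALIDATE:-, TRANSFORM:P1(v=0,ok=F), EMIT:-] out:-; in:-
Tick 4: [PARSE:P2(v=5,ok=F), VALIDATE:-, TRANSFORM:-, EMIT:P1(v=0,ok=F)] out:-; in:P2
Tick 5: [PARSE:P3(v=8,ok=F), VALIDATE:P2(v=5,ok=T), TRANSFORM:-, EMIT:-] out:P1(v=0); in:P3
Tick 6: [PARSE:-, VALIDATE:P3(v=8,ok=F), TRANSFORM:P2(v=25,ok=T), EMIT:-] out:-; in:-
Tick 7: [PARSE:-, VALIDATE:-, TRANSFORM:P3(v=0,ok=F), EMIT:P2(v=25,ok=T)] out:-; in:-
Tick 8: [PARSE:-, VALIDATE:-, TRANSFORM:-, EMIT:P3(v=0,ok=F)] out:P2(v=25); in:-
Tick 9: [PARSE:P4(v=8,ok=F), VALIDATE:-, TRANSFORM:-, EMIT:-] out:P3(v=0); in:P4
Tick 10: [PARSE:-, VALIDATE:P4(v=8,ok=T), TRANSFORM:-, EMIT:-] out:-; in:-
Tick 11: [PARSE:P5(v=13,ok=F), VALIDATE:-, TRANSFORM:P4(v=40,ok=T), EMIT:-] out:-; in:P5
Tick 12: [PARSE:-, VALIDATE:P5(v=13,ok=F), TRANSFORM:-, EMIT:P4(v=40,ok=T)] out:-; in:-
Tick 13: [PARSE:-, VALIDATE:-, TRANSFORM:P5(v=0,ok=F), EMIT:-] out:P4(v=40); in:-
Tick 14: [PARSE:-, VALIDATE:-, TRANSFORM:-, EMIT:P5(v=0,ok=F)] out:-; in:-
Emitted by tick 14: ['P1', 'P2', 'P3', 'P4']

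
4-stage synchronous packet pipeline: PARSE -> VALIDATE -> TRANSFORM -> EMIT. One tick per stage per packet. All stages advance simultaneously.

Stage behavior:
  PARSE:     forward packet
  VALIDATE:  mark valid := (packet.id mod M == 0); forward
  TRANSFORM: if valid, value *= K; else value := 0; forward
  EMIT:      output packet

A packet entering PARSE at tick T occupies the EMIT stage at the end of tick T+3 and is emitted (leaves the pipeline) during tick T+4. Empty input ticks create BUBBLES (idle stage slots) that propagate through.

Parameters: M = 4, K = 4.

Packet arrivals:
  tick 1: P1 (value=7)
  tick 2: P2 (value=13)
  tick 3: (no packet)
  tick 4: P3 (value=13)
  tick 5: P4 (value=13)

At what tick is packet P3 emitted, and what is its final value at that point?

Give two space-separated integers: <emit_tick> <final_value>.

Answer: 8 0

Derivation:
Tick 1: [PARSE:P1(v=7,ok=F), VALIDATE:-, TRANSFORM:-, EMIT:-] out:-; in:P1
Tick 2: [PARSE:P2(v=13,ok=F), VALIDATE:P1(v=7,ok=F), TRANSFORM:-, EMIT:-] out:-; in:P2
Tick 3: [PARSE:-, VALIDATE:P2(v=13,ok=F), TRANSFORM:P1(v=0,ok=F), EMIT:-] out:-; in:-
Tick 4: [PARSE:P3(v=13,ok=F), VALIDATE:-, TRANSFORM:P2(v=0,ok=F), EMIT:P1(v=0,ok=F)] out:-; in:P3
Tick 5: [PARSE:P4(v=13,ok=F), VALIDATE:P3(v=13,ok=F), TRANSFORM:-, EMIT:P2(v=0,ok=F)] out:P1(v=0); in:P4
Tick 6: [PARSE:-, VALIDATE:P4(v=13,ok=T), TRANSFORM:P3(v=0,ok=F), EMIT:-] out:P2(v=0); in:-
Tick 7: [PARSE:-, VALIDATE:-, TRANSFORM:P4(v=52,ok=T), EMIT:P3(v=0,ok=F)] out:-; in:-
Tick 8: [PARSE:-, VALIDATE:-, TRANSFORM:-, EMIT:P4(v=52,ok=T)] out:P3(v=0); in:-
Tick 9: [PARSE:-, VALIDATE:-, TRANSFORM:-, EMIT:-] out:P4(v=52); in:-
P3: arrives tick 4, valid=False (id=3, id%4=3), emit tick 8, final value 0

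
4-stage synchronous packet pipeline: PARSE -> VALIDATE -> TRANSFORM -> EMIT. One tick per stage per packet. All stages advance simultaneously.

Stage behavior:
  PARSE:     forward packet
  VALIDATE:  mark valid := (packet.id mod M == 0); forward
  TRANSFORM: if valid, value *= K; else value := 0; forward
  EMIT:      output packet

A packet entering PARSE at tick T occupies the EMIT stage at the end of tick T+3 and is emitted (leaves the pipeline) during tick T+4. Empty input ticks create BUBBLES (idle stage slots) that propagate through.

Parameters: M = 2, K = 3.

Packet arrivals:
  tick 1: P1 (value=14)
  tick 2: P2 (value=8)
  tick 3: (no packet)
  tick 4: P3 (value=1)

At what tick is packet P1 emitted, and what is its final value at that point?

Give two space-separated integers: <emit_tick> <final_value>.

Answer: 5 0

Derivation:
Tick 1: [PARSE:P1(v=14,ok=F), VALIDATE:-, TRANSFORM:-, EMIT:-] out:-; in:P1
Tick 2: [PARSE:P2(v=8,ok=F), VALIDATE:P1(v=14,ok=F), TRANSFORM:-, EMIT:-] out:-; in:P2
Tick 3: [PARSE:-, VALIDATE:P2(v=8,ok=T), TRANSFORM:P1(v=0,ok=F), EMIT:-] out:-; in:-
Tick 4: [PARSE:P3(v=1,ok=F), VALIDATE:-, TRANSFORM:P2(v=24,ok=T), EMIT:P1(v=0,ok=F)] out:-; in:P3
Tick 5: [PARSE:-, VALIDATE:P3(v=1,ok=F), TRANSFORM:-, EMIT:P2(v=24,ok=T)] out:P1(v=0); in:-
Tick 6: [PARSE:-, VALIDATE:-, TRANSFORM:P3(v=0,ok=F), EMIT:-] out:P2(v=24); in:-
Tick 7: [PARSE:-, VALIDATE:-, TRANSFORM:-, EMIT:P3(v=0,ok=F)] out:-; in:-
Tick 8: [PARSE:-, VALIDATE:-, TRANSFORM:-, EMIT:-] out:P3(v=0); in:-
P1: arrives tick 1, valid=False (id=1, id%2=1), emit tick 5, final value 0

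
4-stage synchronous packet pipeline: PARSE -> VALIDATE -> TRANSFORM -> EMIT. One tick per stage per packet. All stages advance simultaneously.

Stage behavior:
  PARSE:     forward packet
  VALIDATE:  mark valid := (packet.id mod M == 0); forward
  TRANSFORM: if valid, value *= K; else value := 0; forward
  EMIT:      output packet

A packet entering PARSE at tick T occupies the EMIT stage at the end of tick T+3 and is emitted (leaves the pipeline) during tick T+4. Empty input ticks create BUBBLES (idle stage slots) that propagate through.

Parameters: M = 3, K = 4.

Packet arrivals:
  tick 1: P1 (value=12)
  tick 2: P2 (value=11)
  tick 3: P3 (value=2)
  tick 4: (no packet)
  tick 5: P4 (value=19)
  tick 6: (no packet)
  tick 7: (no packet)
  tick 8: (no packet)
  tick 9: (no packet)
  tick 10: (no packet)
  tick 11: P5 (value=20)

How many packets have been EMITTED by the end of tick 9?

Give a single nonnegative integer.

Tick 1: [PARSE:P1(v=12,ok=F), VALIDATE:-, TRANSFORM:-, EMIT:-] out:-; in:P1
Tick 2: [PARSE:P2(v=11,ok=F), VALIDATE:P1(v=12,ok=F), TRANSFORM:-, EMIT:-] out:-; in:P2
Tick 3: [PARSE:P3(v=2,ok=F), VALIDATE:P2(v=11,ok=F), TRANSFORM:P1(v=0,ok=F), EMIT:-] out:-; in:P3
Tick 4: [PARSE:-, VALIDATE:P3(v=2,ok=T), TRANSFORM:P2(v=0,ok=F), EMIT:P1(v=0,ok=F)] out:-; in:-
Tick 5: [PARSE:P4(v=19,ok=F), VALIDATE:-, TRANSFORM:P3(v=8,ok=T), EMIT:P2(v=0,ok=F)] out:P1(v=0); in:P4
Tick 6: [PARSE:-, VALIDATE:P4(v=19,ok=F), TRANSFORM:-, EMIT:P3(v=8,ok=T)] out:P2(v=0); in:-
Tick 7: [PARSE:-, VALIDATE:-, TRANSFORM:P4(v=0,ok=F), EMIT:-] out:P3(v=8); in:-
Tick 8: [PARSE:-, VALIDATE:-, TRANSFORM:-, EMIT:P4(v=0,ok=F)] out:-; in:-
Tick 9: [PARSE:-, VALIDATE:-, TRANSFORM:-, EMIT:-] out:P4(v=0); in:-
Emitted by tick 9: ['P1', 'P2', 'P3', 'P4']

Answer: 4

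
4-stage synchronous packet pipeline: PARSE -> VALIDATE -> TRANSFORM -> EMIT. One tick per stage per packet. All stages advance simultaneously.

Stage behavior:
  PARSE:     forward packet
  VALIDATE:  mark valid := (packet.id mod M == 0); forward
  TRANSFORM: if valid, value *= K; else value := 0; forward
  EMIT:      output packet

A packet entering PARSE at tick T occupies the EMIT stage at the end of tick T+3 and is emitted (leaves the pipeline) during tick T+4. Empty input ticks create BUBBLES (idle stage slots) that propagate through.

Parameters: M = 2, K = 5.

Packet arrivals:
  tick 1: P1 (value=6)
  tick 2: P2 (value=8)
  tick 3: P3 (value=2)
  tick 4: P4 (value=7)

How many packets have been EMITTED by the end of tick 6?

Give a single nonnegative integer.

Tick 1: [PARSE:P1(v=6,ok=F), VALIDATE:-, TRANSFORM:-, EMIT:-] out:-; in:P1
Tick 2: [PARSE:P2(v=8,ok=F), VALIDATE:P1(v=6,ok=F), TRANSFORM:-, EMIT:-] out:-; in:P2
Tick 3: [PARSE:P3(v=2,ok=F), VALIDATE:P2(v=8,ok=T), TRANSFORM:P1(v=0,ok=F), EMIT:-] out:-; in:P3
Tick 4: [PARSE:P4(v=7,ok=F), VALIDATE:P3(v=2,ok=F), TRANSFORM:P2(v=40,ok=T), EMIT:P1(v=0,ok=F)] out:-; in:P4
Tick 5: [PARSE:-, VALIDATE:P4(v=7,ok=T), TRANSFORM:P3(v=0,ok=F), EMIT:P2(v=40,ok=T)] out:P1(v=0); in:-
Tick 6: [PARSE:-, VALIDATE:-, TRANSFORM:P4(v=35,ok=T), EMIT:P3(v=0,ok=F)] out:P2(v=40); in:-
Emitted by tick 6: ['P1', 'P2']

Answer: 2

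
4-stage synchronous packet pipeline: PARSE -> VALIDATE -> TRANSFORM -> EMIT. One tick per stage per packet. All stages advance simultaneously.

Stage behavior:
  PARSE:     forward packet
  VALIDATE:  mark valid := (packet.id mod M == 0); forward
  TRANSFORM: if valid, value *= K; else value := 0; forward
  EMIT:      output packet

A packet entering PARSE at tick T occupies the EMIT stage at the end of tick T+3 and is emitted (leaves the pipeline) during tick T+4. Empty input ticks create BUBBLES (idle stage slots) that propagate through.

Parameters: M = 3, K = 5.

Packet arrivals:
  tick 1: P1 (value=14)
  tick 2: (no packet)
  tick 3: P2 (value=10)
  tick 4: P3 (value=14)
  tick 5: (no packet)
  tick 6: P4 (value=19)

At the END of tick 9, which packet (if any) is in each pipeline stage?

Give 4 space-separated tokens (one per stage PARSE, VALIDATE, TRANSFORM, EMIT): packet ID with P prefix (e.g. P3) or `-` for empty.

Answer: - - - P4

Derivation:
Tick 1: [PARSE:P1(v=14,ok=F), VALIDATE:-, TRANSFORM:-, EMIT:-] out:-; in:P1
Tick 2: [PARSE:-, VALIDATE:P1(v=14,ok=F), TRANSFORM:-, EMIT:-] out:-; in:-
Tick 3: [PARSE:P2(v=10,ok=F), VALIDATE:-, TRANSFORM:P1(v=0,ok=F), EMIT:-] out:-; in:P2
Tick 4: [PARSE:P3(v=14,ok=F), VALIDATE:P2(v=10,ok=F), TRANSFORM:-, EMIT:P1(v=0,ok=F)] out:-; in:P3
Tick 5: [PARSE:-, VALIDATE:P3(v=14,ok=T), TRANSFORM:P2(v=0,ok=F), EMIT:-] out:P1(v=0); in:-
Tick 6: [PARSE:P4(v=19,ok=F), VALIDATE:-, TRANSFORM:P3(v=70,ok=T), EMIT:P2(v=0,ok=F)] out:-; in:P4
Tick 7: [PARSE:-, VALIDATE:P4(v=19,ok=F), TRANSFORM:-, EMIT:P3(v=70,ok=T)] out:P2(v=0); in:-
Tick 8: [PARSE:-, VALIDATE:-, TRANSFORM:P4(v=0,ok=F), EMIT:-] out:P3(v=70); in:-
Tick 9: [PARSE:-, VALIDATE:-, TRANSFORM:-, EMIT:P4(v=0,ok=F)] out:-; in:-
At end of tick 9: ['-', '-', '-', 'P4']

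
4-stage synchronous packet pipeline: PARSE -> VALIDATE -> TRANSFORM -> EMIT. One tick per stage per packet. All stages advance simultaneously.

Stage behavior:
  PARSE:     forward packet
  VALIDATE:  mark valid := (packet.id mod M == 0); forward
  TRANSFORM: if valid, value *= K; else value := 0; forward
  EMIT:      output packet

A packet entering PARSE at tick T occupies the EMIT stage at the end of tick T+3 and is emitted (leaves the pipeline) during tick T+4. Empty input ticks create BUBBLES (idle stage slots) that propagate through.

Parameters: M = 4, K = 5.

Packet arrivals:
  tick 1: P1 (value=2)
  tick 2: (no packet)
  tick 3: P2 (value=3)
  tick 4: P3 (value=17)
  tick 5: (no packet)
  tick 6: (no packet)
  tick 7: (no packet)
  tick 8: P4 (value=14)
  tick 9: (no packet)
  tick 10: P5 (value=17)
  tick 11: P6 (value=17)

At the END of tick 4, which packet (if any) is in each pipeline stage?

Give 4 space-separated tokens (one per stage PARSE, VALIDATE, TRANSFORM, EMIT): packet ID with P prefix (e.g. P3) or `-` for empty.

Tick 1: [PARSE:P1(v=2,ok=F), VALIDATE:-, TRANSFORM:-, EMIT:-] out:-; in:P1
Tick 2: [PARSE:-, VALIDATE:P1(v=2,ok=F), TRANSFORM:-, EMIT:-] out:-; in:-
Tick 3: [PARSE:P2(v=3,ok=F), VALIDATE:-, TRANSFORM:P1(v=0,ok=F), EMIT:-] out:-; in:P2
Tick 4: [PARSE:P3(v=17,ok=F), VALIDATE:P2(v=3,ok=F), TRANSFORM:-, EMIT:P1(v=0,ok=F)] out:-; in:P3
At end of tick 4: ['P3', 'P2', '-', 'P1']

Answer: P3 P2 - P1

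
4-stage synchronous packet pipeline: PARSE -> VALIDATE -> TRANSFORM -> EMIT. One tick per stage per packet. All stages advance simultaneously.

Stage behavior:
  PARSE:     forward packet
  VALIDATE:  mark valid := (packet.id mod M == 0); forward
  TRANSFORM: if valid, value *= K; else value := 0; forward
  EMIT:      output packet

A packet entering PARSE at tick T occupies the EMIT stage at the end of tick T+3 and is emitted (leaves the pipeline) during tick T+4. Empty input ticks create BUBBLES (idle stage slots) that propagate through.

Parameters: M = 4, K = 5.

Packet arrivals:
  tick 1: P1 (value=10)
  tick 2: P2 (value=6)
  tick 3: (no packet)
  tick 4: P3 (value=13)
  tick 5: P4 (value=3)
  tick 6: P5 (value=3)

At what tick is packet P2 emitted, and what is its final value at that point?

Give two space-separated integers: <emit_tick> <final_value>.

Tick 1: [PARSE:P1(v=10,ok=F), VALIDATE:-, TRANSFORM:-, EMIT:-] out:-; in:P1
Tick 2: [PARSE:P2(v=6,ok=F), VALIDATE:P1(v=10,ok=F), TRANSFORM:-, EMIT:-] out:-; in:P2
Tick 3: [PARSE:-, VALIDATE:P2(v=6,ok=F), TRANSFORM:P1(v=0,ok=F), EMIT:-] out:-; in:-
Tick 4: [PARSE:P3(v=13,ok=F), VALIDATE:-, TRANSFORM:P2(v=0,ok=F), EMIT:P1(v=0,ok=F)] out:-; in:P3
Tick 5: [PARSE:P4(v=3,ok=F), VALIDATE:P3(v=13,ok=F), TRANSFORM:-, EMIT:P2(v=0,ok=F)] out:P1(v=0); in:P4
Tick 6: [PARSE:P5(v=3,ok=F), VALIDATE:P4(v=3,ok=T), TRANSFORM:P3(v=0,ok=F), EMIT:-] out:P2(v=0); in:P5
Tick 7: [PARSE:-, VALIDATE:P5(v=3,ok=F), TRANSFORM:P4(v=15,ok=T), EMIT:P3(v=0,ok=F)] out:-; in:-
Tick 8: [PARSE:-, VALIDATE:-, TRANSFORM:P5(v=0,ok=F), EMIT:P4(v=15,ok=T)] out:P3(v=0); in:-
Tick 9: [PARSE:-, VALIDATE:-, TRANSFORM:-, EMIT:P5(v=0,ok=F)] out:P4(v=15); in:-
Tick 10: [PARSE:-, VALIDATE:-, TRANSFORM:-, EMIT:-] out:P5(v=0); in:-
P2: arrives tick 2, valid=False (id=2, id%4=2), emit tick 6, final value 0

Answer: 6 0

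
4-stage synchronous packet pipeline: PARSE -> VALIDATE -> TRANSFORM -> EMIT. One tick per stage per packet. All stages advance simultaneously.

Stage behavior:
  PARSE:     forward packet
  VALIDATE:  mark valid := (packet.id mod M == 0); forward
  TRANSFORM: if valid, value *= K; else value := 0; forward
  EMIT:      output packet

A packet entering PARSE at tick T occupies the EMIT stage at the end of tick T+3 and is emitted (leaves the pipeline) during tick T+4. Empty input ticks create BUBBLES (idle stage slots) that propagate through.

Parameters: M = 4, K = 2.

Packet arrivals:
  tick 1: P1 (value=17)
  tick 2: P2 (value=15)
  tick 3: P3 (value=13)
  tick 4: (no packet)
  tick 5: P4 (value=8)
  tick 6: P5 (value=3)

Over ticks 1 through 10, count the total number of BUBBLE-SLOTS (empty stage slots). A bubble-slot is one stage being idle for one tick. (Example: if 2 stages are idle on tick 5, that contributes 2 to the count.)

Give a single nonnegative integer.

Tick 1: [PARSE:P1(v=17,ok=F), VALIDATE:-, TRANSFORM:-, EMIT:-] out:-; bubbles=3
Tick 2: [PARSE:P2(v=15,ok=F), VALIDATE:P1(v=17,ok=F), TRANSFORM:-, EMIT:-] out:-; bubbles=2
Tick 3: [PARSE:P3(v=13,ok=F), VALIDATE:P2(v=15,ok=F), TRANSFORM:P1(v=0,ok=F), EMIT:-] out:-; bubbles=1
Tick 4: [PARSE:-, VALIDATE:P3(v=13,ok=F), TRANSFORM:P2(v=0,ok=F), EMIT:P1(v=0,ok=F)] out:-; bubbles=1
Tick 5: [PARSE:P4(v=8,ok=F), VALIDATE:-, TRANSFORM:P3(v=0,ok=F), EMIT:P2(v=0,ok=F)] out:P1(v=0); bubbles=1
Tick 6: [PARSE:P5(v=3,ok=F), VALIDATE:P4(v=8,ok=T), TRANSFORM:-, EMIT:P3(v=0,ok=F)] out:P2(v=0); bubbles=1
Tick 7: [PARSE:-, VALIDATE:P5(v=3,ok=F), TRANSFORM:P4(v=16,ok=T), EMIT:-] out:P3(v=0); bubbles=2
Tick 8: [PARSE:-, VALIDATE:-, TRANSFORM:P5(v=0,ok=F), EMIT:P4(v=16,ok=T)] out:-; bubbles=2
Tick 9: [PARSE:-, VALIDATE:-, TRANSFORM:-, EMIT:P5(v=0,ok=F)] out:P4(v=16); bubbles=3
Tick 10: [PARSE:-, VALIDATE:-, TRANSFORM:-, EMIT:-] out:P5(v=0); bubbles=4
Total bubble-slots: 20

Answer: 20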